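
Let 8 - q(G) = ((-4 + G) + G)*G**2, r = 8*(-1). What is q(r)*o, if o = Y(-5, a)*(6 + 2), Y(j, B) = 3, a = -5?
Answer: 30912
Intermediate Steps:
o = 24 (o = 3*(6 + 2) = 3*8 = 24)
r = -8
q(G) = 8 - G**2*(-4 + 2*G) (q(G) = 8 - ((-4 + G) + G)*G**2 = 8 - (-4 + 2*G)*G**2 = 8 - G**2*(-4 + 2*G))
q(r)*o = (8 - 2*(-8)**3 + 4*(-8)**2)*24 = (8 - 2*(-512) + 4*64)*24 = (8 + 1024 + 256)*24 = 1288*24 = 30912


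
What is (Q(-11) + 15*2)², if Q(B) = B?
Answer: 361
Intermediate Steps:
(Q(-11) + 15*2)² = (-11 + 15*2)² = (-11 + 30)² = 19² = 361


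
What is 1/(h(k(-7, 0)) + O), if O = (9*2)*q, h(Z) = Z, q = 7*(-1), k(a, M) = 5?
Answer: -1/121 ≈ -0.0082645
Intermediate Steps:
q = -7
O = -126 (O = (9*2)*(-7) = 18*(-7) = -126)
1/(h(k(-7, 0)) + O) = 1/(5 - 126) = 1/(-121) = -1/121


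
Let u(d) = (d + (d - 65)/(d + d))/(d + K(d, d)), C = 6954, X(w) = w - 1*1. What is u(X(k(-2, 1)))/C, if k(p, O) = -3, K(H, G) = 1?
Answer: -37/166896 ≈ -0.00022169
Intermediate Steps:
X(w) = -1 + w (X(w) = w - 1 = -1 + w)
u(d) = (d + (-65 + d)/(2*d))/(1 + d) (u(d) = (d + (d - 65)/(d + d))/(d + 1) = (d + (-65 + d)/((2*d)))/(1 + d) = (d + (-65 + d)*(1/(2*d)))/(1 + d) = (d + (-65 + d)/(2*d))/(1 + d))
u(X(k(-2, 1)))/C = ((-65 + (-1 - 3) + 2*(-1 - 3)**2)/(2*(-1 - 3)*(1 + (-1 - 3))))/6954 = ((1/2)*(-65 - 4 + 2*(-4)**2)/(-4*(1 - 4)))*(1/6954) = ((1/2)*(-1/4)*(-65 - 4 + 2*16)/(-3))*(1/6954) = ((1/2)*(-1/4)*(-1/3)*(-65 - 4 + 32))*(1/6954) = ((1/2)*(-1/4)*(-1/3)*(-37))*(1/6954) = -37/24*1/6954 = -37/166896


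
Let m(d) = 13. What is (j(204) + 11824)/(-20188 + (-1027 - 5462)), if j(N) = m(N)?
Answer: -1691/3811 ≈ -0.44372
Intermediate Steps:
j(N) = 13
(j(204) + 11824)/(-20188 + (-1027 - 5462)) = (13 + 11824)/(-20188 + (-1027 - 5462)) = 11837/(-20188 - 6489) = 11837/(-26677) = 11837*(-1/26677) = -1691/3811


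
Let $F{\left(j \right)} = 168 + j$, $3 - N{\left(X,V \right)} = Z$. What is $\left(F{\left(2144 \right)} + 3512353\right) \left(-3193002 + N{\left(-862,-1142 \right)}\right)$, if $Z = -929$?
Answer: $-11219056706550$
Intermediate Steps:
$N{\left(X,V \right)} = 932$ ($N{\left(X,V \right)} = 3 - -929 = 3 + 929 = 932$)
$\left(F{\left(2144 \right)} + 3512353\right) \left(-3193002 + N{\left(-862,-1142 \right)}\right) = \left(\left(168 + 2144\right) + 3512353\right) \left(-3193002 + 932\right) = \left(2312 + 3512353\right) \left(-3192070\right) = 3514665 \left(-3192070\right) = -11219056706550$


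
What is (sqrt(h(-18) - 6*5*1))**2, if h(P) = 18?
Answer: -12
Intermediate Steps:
(sqrt(h(-18) - 6*5*1))**2 = (sqrt(18 - 6*5*1))**2 = (sqrt(18 - 30*1))**2 = (sqrt(18 - 30))**2 = (sqrt(-12))**2 = (2*I*sqrt(3))**2 = -12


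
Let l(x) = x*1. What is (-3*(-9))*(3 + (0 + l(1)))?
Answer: 108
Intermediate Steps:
l(x) = x
(-3*(-9))*(3 + (0 + l(1))) = (-3*(-9))*(3 + (0 + 1)) = 27*(3 + 1) = 27*4 = 108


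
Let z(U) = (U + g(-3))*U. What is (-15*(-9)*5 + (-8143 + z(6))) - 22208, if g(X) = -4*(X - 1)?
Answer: -29544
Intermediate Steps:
g(X) = 4 - 4*X (g(X) = -4*(-1 + X) = 4 - 4*X)
z(U) = U*(16 + U) (z(U) = (U + (4 - 4*(-3)))*U = (U + (4 + 12))*U = (U + 16)*U = (16 + U)*U = U*(16 + U))
(-15*(-9)*5 + (-8143 + z(6))) - 22208 = (-15*(-9)*5 + (-8143 + 6*(16 + 6))) - 22208 = (135*5 + (-8143 + 6*22)) - 22208 = (675 + (-8143 + 132)) - 22208 = (675 - 8011) - 22208 = -7336 - 22208 = -29544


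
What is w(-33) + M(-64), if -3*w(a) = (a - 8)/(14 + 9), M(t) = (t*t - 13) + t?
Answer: 277352/69 ≈ 4019.6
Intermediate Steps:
M(t) = -13 + t + t**2 (M(t) = (t**2 - 13) + t = (-13 + t**2) + t = -13 + t + t**2)
w(a) = 8/69 - a/69 (w(a) = -(a - 8)/(3*(14 + 9)) = -(-8 + a)/(3*23) = -(-8/23 + a/23)/3 = 8/69 - a/69)
w(-33) + M(-64) = (8/69 - 1/69*(-33)) + (-13 - 64 + (-64)**2) = (8/69 + 11/23) + (-13 - 64 + 4096) = 41/69 + 4019 = 277352/69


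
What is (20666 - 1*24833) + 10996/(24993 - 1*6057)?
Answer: -19723829/4734 ≈ -4166.4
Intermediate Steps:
(20666 - 1*24833) + 10996/(24993 - 1*6057) = (20666 - 24833) + 10996/(24993 - 6057) = -4167 + 10996/18936 = -4167 + 10996*(1/18936) = -4167 + 2749/4734 = -19723829/4734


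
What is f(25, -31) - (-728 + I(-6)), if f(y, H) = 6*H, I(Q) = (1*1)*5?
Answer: 537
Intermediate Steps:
I(Q) = 5 (I(Q) = 1*5 = 5)
f(25, -31) - (-728 + I(-6)) = 6*(-31) - (-728 + 5) = -186 - 1*(-723) = -186 + 723 = 537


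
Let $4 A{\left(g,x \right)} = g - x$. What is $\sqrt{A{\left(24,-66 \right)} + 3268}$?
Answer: $\frac{\sqrt{13162}}{2} \approx 57.363$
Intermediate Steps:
$A{\left(g,x \right)} = - \frac{x}{4} + \frac{g}{4}$ ($A{\left(g,x \right)} = \frac{g - x}{4} = - \frac{x}{4} + \frac{g}{4}$)
$\sqrt{A{\left(24,-66 \right)} + 3268} = \sqrt{\left(\left(- \frac{1}{4}\right) \left(-66\right) + \frac{1}{4} \cdot 24\right) + 3268} = \sqrt{\left(\frac{33}{2} + 6\right) + 3268} = \sqrt{\frac{45}{2} + 3268} = \sqrt{\frac{6581}{2}} = \frac{\sqrt{13162}}{2}$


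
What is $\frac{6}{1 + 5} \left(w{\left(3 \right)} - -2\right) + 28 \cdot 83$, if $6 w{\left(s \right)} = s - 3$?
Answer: $2326$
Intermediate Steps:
$w{\left(s \right)} = - \frac{1}{2} + \frac{s}{6}$ ($w{\left(s \right)} = \frac{s - 3}{6} = \frac{-3 + s}{6} = - \frac{1}{2} + \frac{s}{6}$)
$\frac{6}{1 + 5} \left(w{\left(3 \right)} - -2\right) + 28 \cdot 83 = \frac{6}{1 + 5} \left(\left(- \frac{1}{2} + \frac{1}{6} \cdot 3\right) - -2\right) + 28 \cdot 83 = \frac{6}{6} \left(\left(- \frac{1}{2} + \frac{1}{2}\right) + 2\right) + 2324 = 6 \cdot \frac{1}{6} \left(0 + 2\right) + 2324 = 1 \cdot 2 + 2324 = 2 + 2324 = 2326$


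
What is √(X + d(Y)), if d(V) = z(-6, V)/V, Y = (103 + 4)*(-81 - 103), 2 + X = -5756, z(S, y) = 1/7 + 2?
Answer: I*√27340783684522/68908 ≈ 75.881*I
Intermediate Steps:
z(S, y) = 15/7 (z(S, y) = ⅐ + 2 = 15/7)
X = -5758 (X = -2 - 5756 = -5758)
Y = -19688 (Y = 107*(-184) = -19688)
d(V) = 15/(7*V)
√(X + d(Y)) = √(-5758 + (15/7)/(-19688)) = √(-5758 + (15/7)*(-1/19688)) = √(-5758 - 15/137816) = √(-793544543/137816) = I*√27340783684522/68908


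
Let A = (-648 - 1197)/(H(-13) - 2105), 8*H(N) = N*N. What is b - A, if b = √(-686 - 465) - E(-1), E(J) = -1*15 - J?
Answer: 72878/5557 + I*√1151 ≈ 13.115 + 33.926*I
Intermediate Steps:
H(N) = N²/8 (H(N) = (N*N)/8 = N²/8)
E(J) = -15 - J
A = 4920/5557 (A = (-648 - 1197)/((⅛)*(-13)² - 2105) = -1845/((⅛)*169 - 2105) = -1845/(169/8 - 2105) = -1845/(-16671/8) = -1845*(-8/16671) = 4920/5557 ≈ 0.88537)
b = 14 + I*√1151 (b = √(-686 - 465) - (-15 - 1*(-1)) = √(-1151) - (-15 + 1) = I*√1151 - 1*(-14) = I*√1151 + 14 = 14 + I*√1151 ≈ 14.0 + 33.926*I)
b - A = (14 + I*√1151) - 1*4920/5557 = (14 + I*√1151) - 4920/5557 = 72878/5557 + I*√1151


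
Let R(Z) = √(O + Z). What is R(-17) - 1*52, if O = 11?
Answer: -52 + I*√6 ≈ -52.0 + 2.4495*I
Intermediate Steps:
R(Z) = √(11 + Z)
R(-17) - 1*52 = √(11 - 17) - 1*52 = √(-6) - 52 = I*√6 - 52 = -52 + I*√6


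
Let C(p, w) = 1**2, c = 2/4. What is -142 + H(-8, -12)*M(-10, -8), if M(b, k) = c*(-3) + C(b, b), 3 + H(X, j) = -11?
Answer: -135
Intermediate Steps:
H(X, j) = -14 (H(X, j) = -3 - 11 = -14)
c = 1/2 (c = 2*(1/4) = 1/2 ≈ 0.50000)
C(p, w) = 1
M(b, k) = -1/2 (M(b, k) = (1/2)*(-3) + 1 = -3/2 + 1 = -1/2)
-142 + H(-8, -12)*M(-10, -8) = -142 - 14*(-1/2) = -142 + 7 = -135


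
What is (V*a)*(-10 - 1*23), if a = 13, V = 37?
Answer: -15873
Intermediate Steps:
(V*a)*(-10 - 1*23) = (37*13)*(-10 - 1*23) = 481*(-10 - 23) = 481*(-33) = -15873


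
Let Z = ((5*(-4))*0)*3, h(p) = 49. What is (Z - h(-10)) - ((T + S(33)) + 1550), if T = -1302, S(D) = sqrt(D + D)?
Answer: -297 - sqrt(66) ≈ -305.12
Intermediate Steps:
S(D) = sqrt(2)*sqrt(D) (S(D) = sqrt(2*D) = sqrt(2)*sqrt(D))
Z = 0 (Z = -20*0*3 = 0*3 = 0)
(Z - h(-10)) - ((T + S(33)) + 1550) = (0 - 1*49) - ((-1302 + sqrt(2)*sqrt(33)) + 1550) = (0 - 49) - ((-1302 + sqrt(66)) + 1550) = -49 - (248 + sqrt(66)) = -49 + (-248 - sqrt(66)) = -297 - sqrt(66)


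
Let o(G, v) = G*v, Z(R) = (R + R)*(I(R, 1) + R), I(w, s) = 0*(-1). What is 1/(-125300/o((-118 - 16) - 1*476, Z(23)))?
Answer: 32269/6265 ≈ 5.1507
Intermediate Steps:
I(w, s) = 0
Z(R) = 2*R**2 (Z(R) = (R + R)*(0 + R) = (2*R)*R = 2*R**2)
1/(-125300/o((-118 - 16) - 1*476, Z(23))) = 1/(-125300*1/(1058*((-118 - 16) - 1*476))) = 1/(-125300*1/(1058*(-134 - 476))) = 1/(-125300/((-610*1058))) = 1/(-125300/(-645380)) = 1/(-125300*(-1/645380)) = 1/(6265/32269) = 32269/6265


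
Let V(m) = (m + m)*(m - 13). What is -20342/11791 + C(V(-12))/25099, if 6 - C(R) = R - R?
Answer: -510493112/295942309 ≈ -1.7250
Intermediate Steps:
V(m) = 2*m*(-13 + m) (V(m) = (2*m)*(-13 + m) = 2*m*(-13 + m))
C(R) = 6 (C(R) = 6 - (R - R) = 6 - 1*0 = 6 + 0 = 6)
-20342/11791 + C(V(-12))/25099 = -20342/11791 + 6/25099 = -510493112/295942309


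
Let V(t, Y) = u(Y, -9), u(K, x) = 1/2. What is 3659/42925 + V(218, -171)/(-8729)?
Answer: 63835897/749384650 ≈ 0.085184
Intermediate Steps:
u(K, x) = ½
V(t, Y) = ½
3659/42925 + V(218, -171)/(-8729) = 3659/42925 + (½)/(-8729) = 3659*(1/42925) + (½)*(-1/8729) = 3659/42925 - 1/17458 = 63835897/749384650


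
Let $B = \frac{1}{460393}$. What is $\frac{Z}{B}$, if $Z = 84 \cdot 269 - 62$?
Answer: $10374495862$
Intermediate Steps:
$Z = 22534$ ($Z = 22596 - 62 = 22534$)
$B = \frac{1}{460393} \approx 2.1721 \cdot 10^{-6}$
$\frac{Z}{B} = 22534 \frac{1}{\frac{1}{460393}} = 22534 \cdot 460393 = 10374495862$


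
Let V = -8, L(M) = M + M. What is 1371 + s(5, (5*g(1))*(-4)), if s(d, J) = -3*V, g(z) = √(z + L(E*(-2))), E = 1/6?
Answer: 1395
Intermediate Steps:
E = ⅙ ≈ 0.16667
L(M) = 2*M
g(z) = √(-⅔ + z) (g(z) = √(z + 2*((⅙)*(-2))) = √(z + 2*(-⅓)) = √(z - ⅔) = √(-⅔ + z))
s(d, J) = 24 (s(d, J) = -3*(-8) = 24)
1371 + s(5, (5*g(1))*(-4)) = 1371 + 24 = 1395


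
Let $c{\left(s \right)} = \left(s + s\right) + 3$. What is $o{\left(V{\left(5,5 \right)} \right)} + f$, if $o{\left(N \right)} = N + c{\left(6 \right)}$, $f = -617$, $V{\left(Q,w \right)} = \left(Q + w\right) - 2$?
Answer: $-594$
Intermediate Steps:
$c{\left(s \right)} = 3 + 2 s$ ($c{\left(s \right)} = 2 s + 3 = 3 + 2 s$)
$V{\left(Q,w \right)} = -2 + Q + w$
$o{\left(N \right)} = 15 + N$ ($o{\left(N \right)} = N + \left(3 + 2 \cdot 6\right) = N + \left(3 + 12\right) = N + 15 = 15 + N$)
$o{\left(V{\left(5,5 \right)} \right)} + f = \left(15 + \left(-2 + 5 + 5\right)\right) - 617 = \left(15 + 8\right) - 617 = 23 - 617 = -594$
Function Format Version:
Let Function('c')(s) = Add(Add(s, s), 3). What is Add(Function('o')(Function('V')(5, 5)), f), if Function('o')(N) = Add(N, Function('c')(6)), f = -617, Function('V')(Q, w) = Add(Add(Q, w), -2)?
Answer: -594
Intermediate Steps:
Function('c')(s) = Add(3, Mul(2, s)) (Function('c')(s) = Add(Mul(2, s), 3) = Add(3, Mul(2, s)))
Function('V')(Q, w) = Add(-2, Q, w)
Function('o')(N) = Add(15, N) (Function('o')(N) = Add(N, Add(3, Mul(2, 6))) = Add(N, Add(3, 12)) = Add(N, 15) = Add(15, N))
Add(Function('o')(Function('V')(5, 5)), f) = Add(Add(15, Add(-2, 5, 5)), -617) = Add(Add(15, 8), -617) = Add(23, -617) = -594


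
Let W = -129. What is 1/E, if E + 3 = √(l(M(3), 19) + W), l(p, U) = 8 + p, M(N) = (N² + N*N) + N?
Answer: -3/109 - 10*I/109 ≈ -0.027523 - 0.091743*I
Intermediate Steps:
M(N) = N + 2*N² (M(N) = (N² + N²) + N = 2*N² + N = N + 2*N²)
E = -3 + 10*I (E = -3 + √((8 + 3*(1 + 2*3)) - 129) = -3 + √((8 + 3*(1 + 6)) - 129) = -3 + √((8 + 3*7) - 129) = -3 + √((8 + 21) - 129) = -3 + √(29 - 129) = -3 + √(-100) = -3 + 10*I ≈ -3.0 + 10.0*I)
1/E = 1/(-3 + 10*I) = (-3 - 10*I)/109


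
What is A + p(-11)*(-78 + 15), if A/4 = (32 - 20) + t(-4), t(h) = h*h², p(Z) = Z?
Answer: 485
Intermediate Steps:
t(h) = h³
A = -208 (A = 4*((32 - 20) + (-4)³) = 4*(12 - 64) = 4*(-52) = -208)
A + p(-11)*(-78 + 15) = -208 - 11*(-78 + 15) = -208 - 11*(-63) = -208 + 693 = 485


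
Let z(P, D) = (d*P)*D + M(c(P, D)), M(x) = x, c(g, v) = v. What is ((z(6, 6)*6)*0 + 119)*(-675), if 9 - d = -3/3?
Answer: -80325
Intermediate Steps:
d = 10 (d = 9 - (-3)/3 = 9 - 1*(-1) = 9 + 1 = 10)
z(P, D) = D + 10*D*P (z(P, D) = (10*P)*D + D = 10*D*P + D = D + 10*D*P)
((z(6, 6)*6)*0 + 119)*(-675) = (((6*(1 + 10*6))*6)*0 + 119)*(-675) = (((6*(1 + 60))*6)*0 + 119)*(-675) = (((6*61)*6)*0 + 119)*(-675) = ((366*6)*0 + 119)*(-675) = (2196*0 + 119)*(-675) = (0 + 119)*(-675) = 119*(-675) = -80325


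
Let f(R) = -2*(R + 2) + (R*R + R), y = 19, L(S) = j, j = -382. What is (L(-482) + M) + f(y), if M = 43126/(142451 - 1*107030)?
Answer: -1515398/35421 ≈ -42.782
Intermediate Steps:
L(S) = -382
M = 43126/35421 (M = 43126/(142451 - 107030) = 43126/35421 ≈ 1.2175)
f(R) = -4 + R² - R (f(R) = -2*(2 + R) + (R² + R) = (-4 - 2*R) + (R + R²) = -4 + R² - R)
(L(-482) + M) + f(y) = (-382 + 43126/35421) + (-4 + 19² - 1*19) = -13487696/35421 + (-4 + 361 - 19) = -13487696/35421 + 338 = -1515398/35421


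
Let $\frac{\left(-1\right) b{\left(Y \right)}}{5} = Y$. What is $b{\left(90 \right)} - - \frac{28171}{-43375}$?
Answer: $- \frac{19546921}{43375} \approx -450.65$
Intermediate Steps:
$b{\left(Y \right)} = - 5 Y$
$b{\left(90 \right)} - - \frac{28171}{-43375} = \left(-5\right) 90 - - \frac{28171}{-43375} = -450 - \left(-28171\right) \left(- \frac{1}{43375}\right) = -450 - \frac{28171}{43375} = - \frac{19546921}{43375}$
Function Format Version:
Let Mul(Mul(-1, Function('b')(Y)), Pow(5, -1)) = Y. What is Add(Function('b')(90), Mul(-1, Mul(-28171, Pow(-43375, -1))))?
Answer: Rational(-19546921, 43375) ≈ -450.65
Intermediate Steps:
Function('b')(Y) = Mul(-5, Y)
Add(Function('b')(90), Mul(-1, Mul(-28171, Pow(-43375, -1)))) = Add(Mul(-5, 90), Mul(-1, Mul(-28171, Pow(-43375, -1)))) = Add(-450, Mul(-1, Mul(-28171, Rational(-1, 43375)))) = Add(-450, Mul(-1, Rational(28171, 43375))) = Add(-450, Rational(-28171, 43375)) = Rational(-19546921, 43375)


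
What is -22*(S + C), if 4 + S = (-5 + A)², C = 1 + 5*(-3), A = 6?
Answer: 374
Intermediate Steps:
C = -14 (C = 1 - 15 = -14)
S = -3 (S = -4 + (-5 + 6)² = -4 + 1² = -4 + 1 = -3)
-22*(S + C) = -22*(-3 - 14) = -22*(-17) = 374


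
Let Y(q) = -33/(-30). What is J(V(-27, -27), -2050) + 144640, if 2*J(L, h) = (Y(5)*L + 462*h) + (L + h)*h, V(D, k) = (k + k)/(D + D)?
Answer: 35426311/20 ≈ 1.7713e+6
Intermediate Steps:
Y(q) = 11/10 (Y(q) = -33*(-1/30) = 11/10)
V(D, k) = k/D (V(D, k) = (2*k)/((2*D)) = (2*k)*(1/(2*D)) = k/D)
J(L, h) = 231*h + 11*L/20 + h*(L + h)/2 (J(L, h) = ((11*L/10 + 462*h) + (L + h)*h)/2 = ((462*h + 11*L/10) + h*(L + h))/2 = (462*h + 11*L/10 + h*(L + h))/2 = 231*h + 11*L/20 + h*(L + h)/2)
J(V(-27, -27), -2050) + 144640 = ((1/2)*(-2050)**2 + 231*(-2050) + 11*(-27/(-27))/20 + (1/2)*(-27/(-27))*(-2050)) + 144640 = ((1/2)*4202500 - 473550 + 11*(-27*(-1/27))/20 + (1/2)*(-27*(-1/27))*(-2050)) + 144640 = (2101250 - 473550 + (11/20)*1 + (1/2)*1*(-2050)) + 144640 = (2101250 - 473550 + 11/20 - 1025) + 144640 = 32533511/20 + 144640 = 35426311/20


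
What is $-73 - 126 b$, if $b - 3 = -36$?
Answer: $4085$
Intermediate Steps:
$b = -33$ ($b = 3 - 36 = -33$)
$-73 - 126 b = -73 - -4158 = -73 + 4158 = 4085$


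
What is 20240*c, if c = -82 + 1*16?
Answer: -1335840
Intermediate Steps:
c = -66 (c = -82 + 16 = -66)
20240*c = 20240*(-66) = -1335840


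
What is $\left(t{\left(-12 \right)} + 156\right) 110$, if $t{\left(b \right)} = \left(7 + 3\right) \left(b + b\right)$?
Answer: $-9240$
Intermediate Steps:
$t{\left(b \right)} = 20 b$ ($t{\left(b \right)} = 10 \cdot 2 b = 20 b$)
$\left(t{\left(-12 \right)} + 156\right) 110 = \left(20 \left(-12\right) + 156\right) 110 = \left(-240 + 156\right) 110 = \left(-84\right) 110 = -9240$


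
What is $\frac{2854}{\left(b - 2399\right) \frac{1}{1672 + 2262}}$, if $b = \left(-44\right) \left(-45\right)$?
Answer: $- \frac{11227636}{419} \approx -26796.0$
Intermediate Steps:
$b = 1980$
$\frac{2854}{\left(b - 2399\right) \frac{1}{1672 + 2262}} = \frac{2854}{\left(1980 - 2399\right) \frac{1}{1672 + 2262}} = \frac{2854}{\left(-419\right) \frac{1}{3934}} = \frac{2854}{- \frac{419}{3934}} = 2854 \left(- \frac{3934}{419}\right) = - \frac{11227636}{419}$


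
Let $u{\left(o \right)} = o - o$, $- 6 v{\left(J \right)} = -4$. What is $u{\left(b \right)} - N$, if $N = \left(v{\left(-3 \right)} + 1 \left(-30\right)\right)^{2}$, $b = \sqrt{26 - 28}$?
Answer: $- \frac{7744}{9} \approx -860.44$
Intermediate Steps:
$v{\left(J \right)} = \frac{2}{3}$ ($v{\left(J \right)} = \left(- \frac{1}{6}\right) \left(-4\right) = \frac{2}{3}$)
$b = i \sqrt{2}$ ($b = \sqrt{-2} = i \sqrt{2} \approx 1.4142 i$)
$u{\left(o \right)} = 0$
$N = \frac{7744}{9}$ ($N = \left(\frac{2}{3} + 1 \left(-30\right)\right)^{2} = \left(\frac{2}{3} - 30\right)^{2} = \left(- \frac{88}{3}\right)^{2} = \frac{7744}{9} \approx 860.44$)
$u{\left(b \right)} - N = 0 - \frac{7744}{9} = - \frac{7744}{9}$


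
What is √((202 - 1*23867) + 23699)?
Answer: √34 ≈ 5.8309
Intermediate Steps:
√((202 - 1*23867) + 23699) = √((202 - 23867) + 23699) = √(-23665 + 23699) = √34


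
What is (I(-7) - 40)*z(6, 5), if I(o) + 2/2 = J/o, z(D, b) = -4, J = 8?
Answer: 1180/7 ≈ 168.57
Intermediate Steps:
I(o) = -1 + 8/o
(I(-7) - 40)*z(6, 5) = ((8 - 1*(-7))/(-7) - 40)*(-4) = (-(8 + 7)/7 - 40)*(-4) = (-1/7*15 - 40)*(-4) = (-15/7 - 40)*(-4) = -295/7*(-4) = 1180/7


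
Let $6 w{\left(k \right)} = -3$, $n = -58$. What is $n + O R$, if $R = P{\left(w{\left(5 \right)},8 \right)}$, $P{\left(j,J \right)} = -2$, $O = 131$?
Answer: $-320$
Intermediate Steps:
$w{\left(k \right)} = - \frac{1}{2}$ ($w{\left(k \right)} = \frac{1}{6} \left(-3\right) = - \frac{1}{2}$)
$R = -2$
$n + O R = -58 + 131 \left(-2\right) = -58 - 262 = -320$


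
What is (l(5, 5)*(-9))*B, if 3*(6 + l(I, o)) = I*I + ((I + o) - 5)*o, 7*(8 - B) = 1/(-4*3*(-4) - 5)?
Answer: -231072/301 ≈ -767.68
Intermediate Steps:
B = 2407/301 (B = 8 - 1/(7*(-4*3*(-4) - 5)) = 8 - 1/(7*(-12*(-4) - 5)) = 8 - 1/(7*(48 - 5)) = 8 - ⅐/43 = 8 - ⅐*1/43 = 8 - 1/301 = 2407/301 ≈ 7.9967)
l(I, o) = -6 + I²/3 + o*(-5 + I + o)/3 (l(I, o) = -6 + (I*I + ((I + o) - 5)*o)/3 = -6 + (I² + (-5 + I + o)*o)/3 = -6 + (I² + o*(-5 + I + o))/3 = -6 + (I²/3 + o*(-5 + I + o)/3) = -6 + I²/3 + o*(-5 + I + o)/3)
(l(5, 5)*(-9))*B = ((-6 - 5/3*5 + (⅓)*5² + (⅓)*5² + (⅓)*5*5)*(-9))*(2407/301) = ((-6 - 25/3 + (⅓)*25 + (⅓)*25 + 25/3)*(-9))*(2407/301) = ((-6 - 25/3 + 25/3 + 25/3 + 25/3)*(-9))*(2407/301) = ((32/3)*(-9))*(2407/301) = -96*2407/301 = -231072/301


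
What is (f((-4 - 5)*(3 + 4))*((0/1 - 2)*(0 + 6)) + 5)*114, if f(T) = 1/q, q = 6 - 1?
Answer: 1482/5 ≈ 296.40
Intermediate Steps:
q = 5
f(T) = ⅕ (f(T) = 1/5 = ⅕)
(f((-4 - 5)*(3 + 4))*((0/1 - 2)*(0 + 6)) + 5)*114 = (((0/1 - 2)*(0 + 6))/5 + 5)*114 = (((0*1 - 2)*6)/5 + 5)*114 = (((0 - 2)*6)/5 + 5)*114 = ((-2*6)/5 + 5)*114 = ((⅕)*(-12) + 5)*114 = (-12/5 + 5)*114 = (13/5)*114 = 1482/5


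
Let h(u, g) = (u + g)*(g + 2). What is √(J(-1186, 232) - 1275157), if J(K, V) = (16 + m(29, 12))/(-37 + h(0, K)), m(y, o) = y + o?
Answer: I*√2514279505262998474/1404187 ≈ 1129.2*I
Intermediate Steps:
h(u, g) = (2 + g)*(g + u) (h(u, g) = (g + u)*(2 + g) = (2 + g)*(g + u))
m(y, o) = o + y
J(K, V) = 57/(-37 + K² + 2*K) (J(K, V) = (16 + (12 + 29))/(-37 + (K² + 2*K + 2*0 + K*0)) = (16 + 41)/(-37 + (K² + 2*K + 0 + 0)) = 57/(-37 + (K² + 2*K)) = 57/(-37 + K² + 2*K))
√(J(-1186, 232) - 1275157) = √(57/(-37 + (-1186)² + 2*(-1186)) - 1275157) = √(57/(-37 + 1406596 - 2372) - 1275157) = √(57/1404187 - 1275157) = √(-1790558882302/1404187) = I*√2514279505262998474/1404187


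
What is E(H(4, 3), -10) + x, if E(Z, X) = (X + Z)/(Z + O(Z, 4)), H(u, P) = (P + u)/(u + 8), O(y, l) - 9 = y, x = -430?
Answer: -52573/122 ≈ -430.93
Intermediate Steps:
O(y, l) = 9 + y
H(u, P) = (P + u)/(8 + u)
E(Z, X) = (X + Z)/(9 + 2*Z) (E(Z, X) = (X + Z)/(Z + (9 + Z)) = (X + Z)/(9 + 2*Z))
E(H(4, 3), -10) + x = (-10 + (3 + 4)/(8 + 4))/(9 + 2*((3 + 4)/(8 + 4))) - 430 = (-10 + 7/12)/(9 + 2*(7/12)) - 430 = -113/12/(9 + 7/6) - 430 = -113/12/(61/6) - 430 = (6/61)*(-113/12) - 430 = -113/122 - 430 = -52573/122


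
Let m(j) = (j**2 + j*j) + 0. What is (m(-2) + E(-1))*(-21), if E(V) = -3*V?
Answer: -231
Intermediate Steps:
m(j) = 2*j**2 (m(j) = (j**2 + j**2) + 0 = 2*j**2 + 0 = 2*j**2)
(m(-2) + E(-1))*(-21) = (2*(-2)**2 - 3*(-1))*(-21) = (2*4 + 3)*(-21) = (8 + 3)*(-21) = 11*(-21) = -231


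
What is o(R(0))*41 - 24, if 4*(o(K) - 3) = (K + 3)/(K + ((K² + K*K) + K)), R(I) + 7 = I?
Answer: 8275/84 ≈ 98.512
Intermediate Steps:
R(I) = -7 + I
o(K) = 3 + (3 + K)/(4*(2*K + 2*K²)) (o(K) = 3 + ((K + 3)/(K + ((K² + K*K) + K)))/4 = 3 + ((3 + K)/(K + ((K² + K²) + K)))/4 = 3 + ((3 + K)/(K + (2*K² + K)))/4 = 3 + ((3 + K)/(K + (K + 2*K²)))/4 = 3 + ((3 + K)/(2*K + 2*K²))/4 = 3 + (3 + K)/(4*(2*K + 2*K²)))
o(R(0))*41 - 24 = ((3 + 24*(-7 + 0)² + 25*(-7 + 0))/(8*(-7 + 0)*(1 + (-7 + 0))))*41 - 24 = ((⅛)*(3 + 24*(-7)² + 25*(-7))/(-7*(1 - 7)))*41 - 24 = ((⅛)*(-⅐)*(3 + 24*49 - 175)/(-6))*41 - 24 = ((⅛)*(-⅐)*(-⅙)*(3 + 1176 - 175))*41 - 24 = ((⅛)*(-⅐)*(-⅙)*1004)*41 - 24 = (251/84)*41 - 24 = 10291/84 - 24 = 8275/84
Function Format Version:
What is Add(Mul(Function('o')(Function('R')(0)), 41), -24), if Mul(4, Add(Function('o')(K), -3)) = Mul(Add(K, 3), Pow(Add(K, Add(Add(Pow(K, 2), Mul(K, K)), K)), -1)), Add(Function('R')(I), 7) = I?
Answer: Rational(8275, 84) ≈ 98.512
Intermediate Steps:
Function('R')(I) = Add(-7, I)
Function('o')(K) = Add(3, Mul(Rational(1, 4), Pow(Add(Mul(2, K), Mul(2, Pow(K, 2))), -1), Add(3, K))) (Function('o')(K) = Add(3, Mul(Rational(1, 4), Mul(Add(K, 3), Pow(Add(K, Add(Add(Pow(K, 2), Mul(K, K)), K)), -1)))) = Add(3, Mul(Rational(1, 4), Mul(Add(3, K), Pow(Add(K, Add(Add(Pow(K, 2), Pow(K, 2)), K)), -1)))) = Add(3, Mul(Rational(1, 4), Mul(Add(3, K), Pow(Add(K, Add(Mul(2, Pow(K, 2)), K)), -1)))) = Add(3, Mul(Rational(1, 4), Mul(Add(3, K), Pow(Add(K, Add(K, Mul(2, Pow(K, 2)))), -1)))) = Add(3, Mul(Rational(1, 4), Mul(Add(3, K), Pow(Add(Mul(2, K), Mul(2, Pow(K, 2))), -1)))) = Add(3, Mul(Rational(1, 4), Mul(Pow(Add(Mul(2, K), Mul(2, Pow(K, 2))), -1), Add(3, K)))) = Add(3, Mul(Rational(1, 4), Pow(Add(Mul(2, K), Mul(2, Pow(K, 2))), -1), Add(3, K))))
Add(Mul(Function('o')(Function('R')(0)), 41), -24) = Add(Mul(Mul(Rational(1, 8), Pow(Add(-7, 0), -1), Pow(Add(1, Add(-7, 0)), -1), Add(3, Mul(24, Pow(Add(-7, 0), 2)), Mul(25, Add(-7, 0)))), 41), -24) = Add(Mul(Mul(Rational(1, 8), Pow(-7, -1), Pow(Add(1, -7), -1), Add(3, Mul(24, Pow(-7, 2)), Mul(25, -7))), 41), -24) = Add(Mul(Mul(Rational(1, 8), Rational(-1, 7), Pow(-6, -1), Add(3, Mul(24, 49), -175)), 41), -24) = Add(Mul(Mul(Rational(1, 8), Rational(-1, 7), Rational(-1, 6), Add(3, 1176, -175)), 41), -24) = Add(Mul(Mul(Rational(1, 8), Rational(-1, 7), Rational(-1, 6), 1004), 41), -24) = Add(Mul(Rational(251, 84), 41), -24) = Add(Rational(10291, 84), -24) = Rational(8275, 84)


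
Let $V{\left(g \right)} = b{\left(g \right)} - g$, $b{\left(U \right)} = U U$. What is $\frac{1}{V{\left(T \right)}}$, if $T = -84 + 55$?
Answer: $\frac{1}{870} \approx 0.0011494$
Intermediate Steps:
$b{\left(U \right)} = U^{2}$
$T = -29$
$V{\left(g \right)} = g^{2} - g$
$\frac{1}{V{\left(T \right)}} = \frac{1}{\left(-29\right) \left(-1 - 29\right)} = \frac{1}{\left(-29\right) \left(-30\right)} = \frac{1}{870}$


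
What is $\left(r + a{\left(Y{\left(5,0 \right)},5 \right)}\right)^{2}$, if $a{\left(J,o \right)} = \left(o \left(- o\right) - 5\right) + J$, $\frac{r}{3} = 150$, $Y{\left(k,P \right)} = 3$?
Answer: $178929$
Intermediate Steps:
$r = 450$ ($r = 3 \cdot 150 = 450$)
$a{\left(J,o \right)} = -5 + J - o^{2}$ ($a{\left(J,o \right)} = \left(- o^{2} - 5\right) + J = \left(-5 - o^{2}\right) + J = -5 + J - o^{2}$)
$\left(r + a{\left(Y{\left(5,0 \right)},5 \right)}\right)^{2} = \left(450 - 27\right)^{2} = 423^{2} = 178929$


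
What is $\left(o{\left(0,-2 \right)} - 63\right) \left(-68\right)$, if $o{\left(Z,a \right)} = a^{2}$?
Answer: $4012$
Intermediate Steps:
$\left(o{\left(0,-2 \right)} - 63\right) \left(-68\right) = \left(\left(-2\right)^{2} - 63\right) \left(-68\right) = \left(4 - 63\right) \left(-68\right) = \left(-59\right) \left(-68\right) = 4012$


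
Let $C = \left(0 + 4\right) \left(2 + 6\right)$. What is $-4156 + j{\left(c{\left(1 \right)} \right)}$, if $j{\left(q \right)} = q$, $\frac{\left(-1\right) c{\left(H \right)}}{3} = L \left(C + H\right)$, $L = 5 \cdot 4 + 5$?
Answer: $-6631$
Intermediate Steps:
$L = 25$ ($L = 20 + 5 = 25$)
$C = 32$ ($C = 4 \cdot 8 = 32$)
$c{\left(H \right)} = -2400 - 75 H$ ($c{\left(H \right)} = - 3 \cdot 25 \left(32 + H\right) = - 3 \left(800 + 25 H\right) = -2400 - 75 H$)
$-4156 + j{\left(c{\left(1 \right)} \right)} = -4156 - 2475 = -6631$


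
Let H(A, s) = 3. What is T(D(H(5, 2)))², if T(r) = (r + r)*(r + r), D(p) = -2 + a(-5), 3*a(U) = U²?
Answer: 2085136/81 ≈ 25742.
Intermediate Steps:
a(U) = U²/3
D(p) = 19/3 (D(p) = -2 + (⅓)*(-5)² = -2 + (⅓)*25 = -2 + 25/3 = 19/3)
T(r) = 4*r² (T(r) = (2*r)*(2*r) = 4*r²)
T(D(H(5, 2)))² = (4*(19/3)²)² = (4*(361/9))² = (1444/9)² = 2085136/81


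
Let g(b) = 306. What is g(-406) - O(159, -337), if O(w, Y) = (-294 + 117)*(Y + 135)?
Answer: -35448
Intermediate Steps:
O(w, Y) = -23895 - 177*Y (O(w, Y) = -177*(135 + Y) = -23895 - 177*Y)
g(-406) - O(159, -337) = 306 - (-23895 - 177*(-337)) = 306 - (-23895 + 59649) = 306 - 1*35754 = 306 - 35754 = -35448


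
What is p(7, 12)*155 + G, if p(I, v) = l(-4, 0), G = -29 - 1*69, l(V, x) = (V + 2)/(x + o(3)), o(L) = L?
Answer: -604/3 ≈ -201.33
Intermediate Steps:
l(V, x) = (2 + V)/(3 + x) (l(V, x) = (V + 2)/(x + 3) = (2 + V)/(3 + x))
G = -98 (G = -29 - 69 = -98)
p(I, v) = -2/3 (p(I, v) = (2 - 4)/(3 + 0) = -2/3)
p(7, 12)*155 + G = -2/3*155 - 98 = -310/3 - 98 = -604/3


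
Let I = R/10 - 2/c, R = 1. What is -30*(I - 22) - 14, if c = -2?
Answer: 613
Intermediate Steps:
I = 11/10 (I = 1/10 - 2/(-2) = 1*(⅒) - 2*(-½) = ⅒ + 1 = 11/10 ≈ 1.1000)
-30*(I - 22) - 14 = -30*(11/10 - 22) - 14 = -30*(-209/10) - 14 = 627 - 14 = 613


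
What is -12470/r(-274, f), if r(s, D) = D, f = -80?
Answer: 1247/8 ≈ 155.88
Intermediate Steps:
-12470/r(-274, f) = -12470/(-80) = -12470*(-1/80) = 1247/8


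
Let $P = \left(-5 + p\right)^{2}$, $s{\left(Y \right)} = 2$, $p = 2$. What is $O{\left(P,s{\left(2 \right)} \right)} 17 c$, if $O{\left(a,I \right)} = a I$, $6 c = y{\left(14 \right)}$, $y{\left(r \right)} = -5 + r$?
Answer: $459$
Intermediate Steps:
$P = 9$ ($P = \left(-5 + 2\right)^{2} = \left(-3\right)^{2} = 9$)
$c = \frac{3}{2}$ ($c = \frac{-5 + 14}{6} = \frac{1}{6} \cdot 9 = \frac{3}{2} \approx 1.5$)
$O{\left(a,I \right)} = I a$
$O{\left(P,s{\left(2 \right)} \right)} 17 c = 2 \cdot 9 \cdot 17 \cdot \frac{3}{2} = 18 \cdot 17 \cdot \frac{3}{2} = 306 \cdot \frac{3}{2} = 459$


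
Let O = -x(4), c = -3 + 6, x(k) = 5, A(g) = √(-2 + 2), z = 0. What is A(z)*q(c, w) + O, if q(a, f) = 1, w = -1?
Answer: -5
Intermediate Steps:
A(g) = 0 (A(g) = √0 = 0)
c = 3
O = -5 (O = -1*5 = -5)
A(z)*q(c, w) + O = 0*1 - 5 = 0 - 5 = -5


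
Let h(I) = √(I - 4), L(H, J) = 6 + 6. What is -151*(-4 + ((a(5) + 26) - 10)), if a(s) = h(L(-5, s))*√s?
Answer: -1812 - 302*√10 ≈ -2767.0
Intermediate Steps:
L(H, J) = 12
h(I) = √(-4 + I)
a(s) = 2*√2*√s (a(s) = √(-4 + 12)*√s = √8*√s = (2*√2)*√s = 2*√2*√s)
-151*(-4 + ((a(5) + 26) - 10)) = -151*(-4 + ((2*√2*√5 + 26) - 10)) = -151*(-4 + ((2*√10 + 26) - 10)) = -151*(-4 + ((26 + 2*√10) - 10)) = -151*(-4 + (16 + 2*√10)) = -151*(12 + 2*√10) = -1812 - 302*√10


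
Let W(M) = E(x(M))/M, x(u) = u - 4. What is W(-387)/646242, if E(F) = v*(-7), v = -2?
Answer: -7/125047827 ≈ -5.5979e-8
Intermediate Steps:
x(u) = -4 + u
E(F) = 14 (E(F) = -2*(-7) = 14)
W(M) = 14/M
W(-387)/646242 = (14/(-387))/646242 = (14*(-1/387))*(1/646242) = -14/387*1/646242 = -7/125047827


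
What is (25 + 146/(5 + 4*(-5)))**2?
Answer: 52441/225 ≈ 233.07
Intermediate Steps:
(25 + 146/(5 + 4*(-5)))**2 = (25 + 146/(5 - 20))**2 = (25 + 146/(-15))**2 = (25 + 146*(-1/15))**2 = (25 - 146/15)**2 = (229/15)**2 = 52441/225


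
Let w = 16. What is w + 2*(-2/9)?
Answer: 140/9 ≈ 15.556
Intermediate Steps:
w + 2*(-2/9) = 16 + 2*(-2/9) = 16 - 4/9 = 140/9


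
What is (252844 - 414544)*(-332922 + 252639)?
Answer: 12981761100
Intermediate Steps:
(252844 - 414544)*(-332922 + 252639) = -161700*(-80283) = 12981761100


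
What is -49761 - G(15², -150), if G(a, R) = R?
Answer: -49611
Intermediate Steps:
-49761 - G(15², -150) = -49761 - 1*(-150) = -49761 + 150 = -49611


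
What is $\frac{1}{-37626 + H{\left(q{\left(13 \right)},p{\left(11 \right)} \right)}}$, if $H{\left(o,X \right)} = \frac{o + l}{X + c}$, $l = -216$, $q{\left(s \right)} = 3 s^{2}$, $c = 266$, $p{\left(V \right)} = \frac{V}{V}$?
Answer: $- \frac{89}{3348617} \approx -2.6578 \cdot 10^{-5}$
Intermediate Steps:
$p{\left(V \right)} = 1$
$H{\left(o,X \right)} = \frac{-216 + o}{266 + X}$ ($H{\left(o,X \right)} = \frac{o - 216}{X + 266} = \frac{-216 + o}{266 + X}$)
$\frac{1}{-37626 + H{\left(q{\left(13 \right)},p{\left(11 \right)} \right)}} = \frac{1}{-37626 + \frac{-216 + 3 \cdot 13^{2}}{266 + 1}} = \frac{1}{-37626 + \frac{-216 + 3 \cdot 169}{267}} = \frac{1}{-37626 + \frac{-216 + 507}{267}} = \frac{1}{-37626 + \frac{1}{267} \cdot 291} = \frac{1}{-37626 + \frac{97}{89}} = \frac{1}{- \frac{3348617}{89}} = - \frac{89}{3348617}$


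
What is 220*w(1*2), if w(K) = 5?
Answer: 1100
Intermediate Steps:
220*w(1*2) = 220*5 = 1100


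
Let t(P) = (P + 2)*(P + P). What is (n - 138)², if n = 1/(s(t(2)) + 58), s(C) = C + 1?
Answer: 107101801/5625 ≈ 19040.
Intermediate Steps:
t(P) = 2*P*(2 + P) (t(P) = (2 + P)*(2*P) = 2*P*(2 + P))
s(C) = 1 + C
n = 1/75 (n = 1/((1 + 2*2*(2 + 2)) + 58) = 1/((1 + 2*2*4) + 58) = 1/((1 + 16) + 58) = 1/(17 + 58) = 1/75 ≈ 0.013333)
(n - 138)² = (1/75 - 138)² = (-10349/75)² = 107101801/5625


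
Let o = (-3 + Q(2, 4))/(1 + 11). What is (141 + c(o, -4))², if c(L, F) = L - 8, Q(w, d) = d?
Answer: 2550409/144 ≈ 17711.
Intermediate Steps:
o = 1/12 (o = (-3 + 4)/(1 + 11) = 1/12 ≈ 0.083333)
c(L, F) = -8 + L
(141 + c(o, -4))² = (141 + (-8 + 1/12))² = (141 - 95/12)² = (1597/12)² = 2550409/144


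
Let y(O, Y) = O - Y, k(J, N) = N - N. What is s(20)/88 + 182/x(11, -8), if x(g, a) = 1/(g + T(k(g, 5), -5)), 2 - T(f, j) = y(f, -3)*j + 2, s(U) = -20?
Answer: 104099/22 ≈ 4731.8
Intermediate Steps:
k(J, N) = 0
T(f, j) = -j*(3 + f) (T(f, j) = 2 - ((f - 1*(-3))*j + 2) = 2 - ((f + 3)*j + 2) = 2 - ((3 + f)*j + 2) = 2 - (j*(3 + f) + 2) = 2 - (2 + j*(3 + f)) = 2 + (-2 - j*(3 + f)) = -j*(3 + f))
x(g, a) = 1/(15 + g) (x(g, a) = 1/(g - 1*(-5)*(3 + 0)) = 1/(g - 1*(-5)*3) = 1/(g + 15) = 1/(15 + g))
s(20)/88 + 182/x(11, -8) = -20/88 + 182/(1/(15 + 11)) = -20*1/88 + 182/(1/26) = -5/22 + 182/(1/26) = -5/22 + 182*26 = -5/22 + 4732 = 104099/22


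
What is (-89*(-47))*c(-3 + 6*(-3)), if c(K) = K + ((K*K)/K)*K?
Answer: 1756860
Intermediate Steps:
c(K) = K + K**2 (c(K) = K + (K**2/K)*K = K + K*K = K + K**2)
(-89*(-47))*c(-3 + 6*(-3)) = (-89*(-47))*((-3 + 6*(-3))*(1 + (-3 + 6*(-3)))) = 4183*((-3 - 18)*(1 + (-3 - 18))) = 4183*(-21*(1 - 21)) = 4183*(-21*(-20)) = 4183*420 = 1756860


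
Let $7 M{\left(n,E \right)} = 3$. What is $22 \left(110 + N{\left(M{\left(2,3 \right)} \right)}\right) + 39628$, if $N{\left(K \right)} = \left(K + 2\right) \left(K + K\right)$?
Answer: $\frac{2062596}{49} \approx 42094.0$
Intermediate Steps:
$M{\left(n,E \right)} = \frac{3}{7}$ ($M{\left(n,E \right)} = \frac{1}{7} \cdot 3 = \frac{3}{7}$)
$N{\left(K \right)} = 2 K \left(2 + K\right)$ ($N{\left(K \right)} = \left(2 + K\right) 2 K = 2 K \left(2 + K\right)$)
$22 \left(110 + N{\left(M{\left(2,3 \right)} \right)}\right) + 39628 = 22 \left(110 + 2 \cdot \frac{3}{7} \left(2 + \frac{3}{7}\right)\right) + 39628 = 22 \left(110 + 2 \cdot \frac{3}{7} \cdot \frac{17}{7}\right) + 39628 = 22 \left(110 + \frac{102}{49}\right) + 39628 = 22 \cdot \frac{5492}{49} + 39628 = \frac{120824}{49} + 39628 = \frac{2062596}{49}$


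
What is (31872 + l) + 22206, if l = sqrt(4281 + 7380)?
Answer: 54078 + 13*sqrt(69) ≈ 54186.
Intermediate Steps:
l = 13*sqrt(69) (l = sqrt(11661) = 13*sqrt(69) ≈ 107.99)
(31872 + l) + 22206 = (31872 + 13*sqrt(69)) + 22206 = 54078 + 13*sqrt(69)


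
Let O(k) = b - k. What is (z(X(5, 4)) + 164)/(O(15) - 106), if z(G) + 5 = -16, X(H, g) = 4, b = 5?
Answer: -143/116 ≈ -1.2328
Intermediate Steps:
z(G) = -21 (z(G) = -5 - 16 = -21)
O(k) = 5 - k
(z(X(5, 4)) + 164)/(O(15) - 106) = (-21 + 164)/((5 - 1*15) - 106) = 143/((5 - 15) - 106) = 143/(-10 - 106) = 143/(-116) = 143*(-1/116) = -143/116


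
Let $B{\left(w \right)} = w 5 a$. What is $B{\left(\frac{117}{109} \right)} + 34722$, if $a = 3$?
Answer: $\frac{3786453}{109} \approx 34738.0$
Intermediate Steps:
$B{\left(w \right)} = 15 w$ ($B{\left(w \right)} = w 5 \cdot 3 = 5 w 3 = 15 w$)
$B{\left(\frac{117}{109} \right)} + 34722 = 15 \cdot \frac{117}{109} + 34722 = \frac{1755}{109} + 34722 = \frac{3786453}{109}$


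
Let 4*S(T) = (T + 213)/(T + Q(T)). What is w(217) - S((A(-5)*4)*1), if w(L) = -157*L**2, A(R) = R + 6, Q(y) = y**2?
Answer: -591438057/80 ≈ -7.3930e+6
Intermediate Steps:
A(R) = 6 + R
S(T) = (213 + T)/(4*(T + T**2)) (S(T) = ((T + 213)/(T + T**2))/4 = ((213 + T)/(T + T**2))/4 = (213 + T)/(4*(T + T**2)))
w(217) - S((A(-5)*4)*1) = -157*217**2 - (213 + ((6 - 5)*4)*1)/(4*(((6 - 5)*4)*1)*(1 + ((6 - 5)*4)*1)) = -157*47089 - (213 + (1*4)*1)/(4*((1*4)*1)*(1 + (1*4)*1)) = -7392973 - (213 + 4*1)/(4*(4*1)*(1 + 4*1)) = -7392973 - (213 + 4)/(4*4*(1 + 4)) = -7392973 - 217/(4*4*5) = -7392973 - 1*217/80 = -7392973 - 217/80 = -591438057/80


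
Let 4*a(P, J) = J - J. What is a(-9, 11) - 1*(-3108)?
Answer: 3108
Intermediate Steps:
a(P, J) = 0 (a(P, J) = (J - J)/4 = (1/4)*0 = 0)
a(-9, 11) - 1*(-3108) = 0 - 1*(-3108) = 0 + 3108 = 3108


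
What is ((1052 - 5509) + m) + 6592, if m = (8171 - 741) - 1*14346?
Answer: -4781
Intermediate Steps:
m = -6916 (m = 7430 - 14346 = -6916)
((1052 - 5509) + m) + 6592 = ((1052 - 5509) - 6916) + 6592 = (-4457 - 6916) + 6592 = -11373 + 6592 = -4781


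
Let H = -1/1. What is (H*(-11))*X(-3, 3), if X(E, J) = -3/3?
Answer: -11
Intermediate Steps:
X(E, J) = -1 (X(E, J) = -3*⅓ = -1)
H = -1 (H = -1*1 = -1)
(H*(-11))*X(-3, 3) = -1*(-11)*(-1) = 11*(-1) = -11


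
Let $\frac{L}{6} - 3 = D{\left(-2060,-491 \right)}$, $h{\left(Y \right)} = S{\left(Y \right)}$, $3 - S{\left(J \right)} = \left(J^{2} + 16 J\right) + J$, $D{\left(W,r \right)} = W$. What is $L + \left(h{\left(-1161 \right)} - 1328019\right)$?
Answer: $-2668542$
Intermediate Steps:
$S{\left(J \right)} = 3 - J^{2} - 17 J$ ($S{\left(J \right)} = 3 - \left(\left(J^{2} + 16 J\right) + J\right) = 3 - \left(J^{2} + 17 J\right) = 3 - J^{2} - 17 J$)
$h{\left(Y \right)} = 3 - Y^{2} - 17 Y$
$L = -12342$ ($L = 18 + 6 \left(-2060\right) = 18 - 12360 = -12342$)
$L + \left(h{\left(-1161 \right)} - 1328019\right) = -12342 - 2656200 = -2668542$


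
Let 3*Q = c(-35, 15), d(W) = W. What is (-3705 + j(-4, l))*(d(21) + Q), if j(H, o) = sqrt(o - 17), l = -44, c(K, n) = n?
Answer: -96330 + 26*I*sqrt(61) ≈ -96330.0 + 203.07*I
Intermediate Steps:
j(H, o) = sqrt(-17 + o)
Q = 5 (Q = (1/3)*15 = 5)
(-3705 + j(-4, l))*(d(21) + Q) = (-3705 + sqrt(-17 - 44))*(21 + 5) = (-3705 + sqrt(-61))*26 = (-3705 + I*sqrt(61))*26 = -96330 + 26*I*sqrt(61)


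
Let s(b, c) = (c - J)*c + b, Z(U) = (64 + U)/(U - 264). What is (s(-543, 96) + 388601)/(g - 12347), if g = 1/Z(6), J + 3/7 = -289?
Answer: -7438535/216137 ≈ -34.416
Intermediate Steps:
J = -2026/7 (J = -3/7 - 289 = -2026/7 ≈ -289.43)
Z(U) = (64 + U)/(-264 + U)
g = -129/35 (g = 1/((64 + 6)/(-264 + 6)) = 1/(70/(-258)) = 1/(-1/258*70) = 1/(-35/129) = -129/35 ≈ -3.6857)
s(b, c) = b + c*(2026/7 + c) (s(b, c) = (c - 1*(-2026/7))*c + b = (c + 2026/7)*c + b = (2026/7 + c)*c + b = c*(2026/7 + c) + b = b + c*(2026/7 + c))
(s(-543, 96) + 388601)/(g - 12347) = ((-543 + 96**2 + (2026/7)*96) + 388601)/(-129/35 - 12347) = ((-543 + 9216 + 194496/7) + 388601)/(-432274/35) = (255207/7 + 388601)*(-35/432274) = (2975414/7)*(-35/432274) = -7438535/216137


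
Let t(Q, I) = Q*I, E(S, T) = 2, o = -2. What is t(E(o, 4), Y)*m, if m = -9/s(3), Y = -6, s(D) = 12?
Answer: 9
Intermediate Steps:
t(Q, I) = I*Q
m = -3/4 (m = -9/12 = -9*1/12 = -3/4 ≈ -0.75000)
t(E(o, 4), Y)*m = -6*2*(-3/4) = -12*(-3/4) = 9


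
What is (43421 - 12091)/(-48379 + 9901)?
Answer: -15665/19239 ≈ -0.81423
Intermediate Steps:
(43421 - 12091)/(-48379 + 9901) = 31330/(-38478) = 31330*(-1/38478) = -15665/19239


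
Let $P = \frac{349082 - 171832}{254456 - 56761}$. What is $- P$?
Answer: $- \frac{35450}{39539} \approx -0.89658$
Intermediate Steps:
$P = \frac{35450}{39539}$ ($P = \frac{349082 - 171832}{197695} = 177250 \cdot \frac{1}{197695} = \frac{35450}{39539} \approx 0.89658$)
$- P = \left(-1\right) \frac{35450}{39539} = - \frac{35450}{39539}$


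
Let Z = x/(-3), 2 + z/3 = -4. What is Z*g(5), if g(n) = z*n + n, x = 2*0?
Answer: 0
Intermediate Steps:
z = -18 (z = -6 + 3*(-4) = -6 - 12 = -18)
x = 0
g(n) = -17*n (g(n) = -18*n + n = -17*n)
Z = 0 (Z = 0/(-3) = 0*(-⅓) = 0)
Z*g(5) = 0*(-17*5) = 0*(-85) = 0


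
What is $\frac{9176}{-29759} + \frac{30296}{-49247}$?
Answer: $- \frac{1353469136}{1465541473} \approx -0.92353$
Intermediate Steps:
$\frac{9176}{-29759} + \frac{30296}{-49247} = 9176 \left(- \frac{1}{29759}\right) + 30296 \left(- \frac{1}{49247}\right) = - \frac{9176}{29759} - \frac{30296}{49247} = - \frac{1353469136}{1465541473}$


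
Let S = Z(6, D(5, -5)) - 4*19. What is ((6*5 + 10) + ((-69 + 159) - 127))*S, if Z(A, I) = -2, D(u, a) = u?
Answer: -234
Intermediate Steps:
S = -78 (S = -2 - 4*19 = -2 - 76 = -78)
((6*5 + 10) + ((-69 + 159) - 127))*S = ((6*5 + 10) + ((-69 + 159) - 127))*(-78) = ((30 + 10) + (90 - 127))*(-78) = (40 - 37)*(-78) = 3*(-78) = -234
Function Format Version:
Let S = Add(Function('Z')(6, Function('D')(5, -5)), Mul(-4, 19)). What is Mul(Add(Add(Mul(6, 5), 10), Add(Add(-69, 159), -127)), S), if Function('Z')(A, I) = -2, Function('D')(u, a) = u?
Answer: -234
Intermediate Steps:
S = -78 (S = Add(-2, Mul(-4, 19)) = Add(-2, -76) = -78)
Mul(Add(Add(Mul(6, 5), 10), Add(Add(-69, 159), -127)), S) = Mul(Add(Add(Mul(6, 5), 10), Add(Add(-69, 159), -127)), -78) = Mul(Add(Add(30, 10), Add(90, -127)), -78) = Mul(Add(40, -37), -78) = Mul(3, -78) = -234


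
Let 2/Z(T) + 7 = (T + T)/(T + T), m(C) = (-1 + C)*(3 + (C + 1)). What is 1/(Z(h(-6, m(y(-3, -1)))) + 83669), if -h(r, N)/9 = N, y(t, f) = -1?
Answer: 3/251006 ≈ 1.1952e-5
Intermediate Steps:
m(C) = (-1 + C)*(4 + C) (m(C) = (-1 + C)*(3 + (1 + C)) = (-1 + C)*(4 + C))
h(r, N) = -9*N
Z(T) = -⅓ (Z(T) = 2/(-7 + (T + T)/(T + T)) = 2/(-7 + (2*T)/((2*T))) = 2/(-7 + (2*T)*(1/(2*T))) = 2/(-7 + 1) = 2/(-6) = 2*(-⅙) = -⅓)
1/(Z(h(-6, m(y(-3, -1)))) + 83669) = 1/(-⅓ + 83669) = 1/(251006/3) = 3/251006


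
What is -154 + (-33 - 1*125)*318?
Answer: -50398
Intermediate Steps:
-154 + (-33 - 1*125)*318 = -154 + (-33 - 125)*318 = -154 - 158*318 = -154 - 50244 = -50398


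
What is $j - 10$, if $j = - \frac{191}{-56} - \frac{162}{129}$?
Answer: $- \frac{18891}{2408} \approx -7.8451$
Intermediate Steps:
$j = \frac{5189}{2408}$ ($j = \left(-191\right) \left(- \frac{1}{56}\right) - \frac{54}{43} = \frac{191}{56} - \frac{54}{43} = \frac{5189}{2408} \approx 2.1549$)
$j - 10 = \frac{5189}{2408} - 10 = - \frac{18891}{2408}$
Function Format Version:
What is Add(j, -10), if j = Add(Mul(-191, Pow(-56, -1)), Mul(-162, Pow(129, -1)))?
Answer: Rational(-18891, 2408) ≈ -7.8451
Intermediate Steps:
j = Rational(5189, 2408) (j = Add(Mul(-191, Rational(-1, 56)), Mul(-162, Rational(1, 129))) = Add(Rational(191, 56), Rational(-54, 43)) = Rational(5189, 2408) ≈ 2.1549)
Add(j, -10) = Add(Rational(5189, 2408), -10) = Rational(-18891, 2408)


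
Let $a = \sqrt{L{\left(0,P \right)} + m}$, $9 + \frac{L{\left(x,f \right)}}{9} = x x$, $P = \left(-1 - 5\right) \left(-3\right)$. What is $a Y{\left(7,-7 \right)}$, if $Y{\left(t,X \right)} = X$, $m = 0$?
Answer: $- 63 i \approx - 63.0 i$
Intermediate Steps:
$P = 18$ ($P = \left(-6\right) \left(-3\right) = 18$)
$L{\left(x,f \right)} = -81 + 9 x^{2}$ ($L{\left(x,f \right)} = -81 + 9 x x = -81 + 9 x^{2}$)
$a = 9 i$ ($a = \sqrt{\left(-81 + 9 \cdot 0^{2}\right) + 0} = \sqrt{\left(-81 + 9 \cdot 0\right) + 0} = \sqrt{\left(-81 + 0\right) + 0} = \sqrt{-81 + 0} = \sqrt{-81} = 9 i \approx 9.0 i$)
$a Y{\left(7,-7 \right)} = 9 i \left(-7\right) = - 63 i$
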